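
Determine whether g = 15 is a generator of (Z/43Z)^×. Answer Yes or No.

No

φ(43) = 43 − 1 = 42 = 2 · 3 · 7.
Test 15^(42/q) mod 43 for each prime factor q of 42:
15^21 ≡ 1 (mod 43)  [q = 2: ≡ 1 ✗]
15^14 ≡ 6 (mod 43)  [q = 3: ≢ 1 ✓]
15^6 ≡ 11 (mod 43)  [q = 7: ≢ 1 ✓]
The check at q = 2 fails, so 15 generates a proper subgroup.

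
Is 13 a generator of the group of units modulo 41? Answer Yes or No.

Yes

φ(41) = 41 − 1 = 40 = 2^3 · 5.
Test 13^(40/q) mod 41 for each prime factor q of 40:
13^20 ≡ 40 (mod 41)  [q = 2: ≢ 1 ✓]
13^8 ≡ 10 (mod 41)  [q = 5: ≢ 1 ✓]
All checks pass, so 13 has order 40 and is a primitive root modulo 41.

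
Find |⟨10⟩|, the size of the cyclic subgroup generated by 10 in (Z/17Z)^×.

16

Since 10 ∈ (Z/17Z)^×, its order divides φ(17) = 17 − 1 = 16 = 2^4.
Divisors of 16: 1, 2, 4, 8, 16.
Check 10^d mod 17 for each divisor in increasing order:
10^1 ≡ 10
10^2 ≡ 15
10^4 ≡ 4
10^8 ≡ 16
10^16 ≡ 1
Therefore the multiplicative order of 10 modulo 17 is 16.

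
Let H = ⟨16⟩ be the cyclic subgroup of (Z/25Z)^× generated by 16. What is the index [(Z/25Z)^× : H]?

4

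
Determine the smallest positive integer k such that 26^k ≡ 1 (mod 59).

The order of 26 must divide φ(59) = 59 − 1 = 58 = 2 · 29.
Divisors of 58: 1, 2, 29, 58.
Test each divisor d:
26^1 ≡ 26
26^2 ≡ 27
26^29 ≡ 1
So ord_59(26) = 29.

29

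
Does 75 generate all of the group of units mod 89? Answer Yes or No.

φ(89) = 89 − 1 = 88 = 2^3 · 11.
It suffices to check that the order of 75 is not a proper divisor of 88: compute 75^(88/q) for q ∈ {2, 11}.
75^44 ≡ 88 (mod 89)  [q = 2: ≢ 1 ✓]
75^8 ≡ 45 (mod 89)  [q = 11: ≢ 1 ✓]
All checks pass, so 75 has order 88 and is a primitive root modulo 89.

Yes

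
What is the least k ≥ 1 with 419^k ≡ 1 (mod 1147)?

45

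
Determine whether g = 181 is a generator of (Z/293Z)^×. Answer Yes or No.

Yes

φ(293) = 293 − 1 = 292 = 2^2 · 73.
181 is a primitive root mod 293 iff 181^(φ(293)/q) ≢ 1 for every prime q | φ(293), i.e. q ∈ {2, 73}.
181^146 ≡ 292 (mod 293)  [q = 2: ≢ 1 ✓]
181^4 ≡ 95 (mod 293)  [q = 73: ≢ 1 ✓]
None equal 1, so ord_293(181) = 292: 181 is a primitive root.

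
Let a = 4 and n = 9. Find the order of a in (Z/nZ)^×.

3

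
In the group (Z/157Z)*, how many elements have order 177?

0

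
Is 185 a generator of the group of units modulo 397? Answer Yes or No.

No

φ(397) = 397 − 1 = 396 = 2^2 · 3^2 · 11.
Test 185^(396/q) mod 397 for each prime factor q of 396:
185^198 ≡ 396 (mod 397)  [q = 2: ≢ 1 ✓]
185^132 ≡ 1 (mod 397)  [q = 3: ≡ 1 ✗]
185^36 ≡ 273 (mod 397)  [q = 11: ≢ 1 ✓]
The check at q = 3 fails, so 185 generates a proper subgroup.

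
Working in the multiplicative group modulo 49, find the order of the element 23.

21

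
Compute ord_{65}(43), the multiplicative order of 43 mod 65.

12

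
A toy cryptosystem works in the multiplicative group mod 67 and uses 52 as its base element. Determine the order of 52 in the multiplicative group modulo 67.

22

Since 52 ∈ (Z/67Z)^×, its order divides φ(67) = 67 − 1 = 66 = 2 · 3 · 11.
Divisors of 66: 1, 2, 3, 6, 11, 22, 33, 66.
Compute 52^d (mod 67) for the divisors d until we hit 1:
52^1 ≡ 52 (mod 67)
52^2 ≡ 24 (mod 67)
52^3 ≡ 42 (mod 67)
52^6 ≡ 22 (mod 67)
52^11 ≡ 66 (mod 67)
52^22 ≡ 1 (mod 67) ✓
The smallest such exponent is 22, so the order of 52 is 22.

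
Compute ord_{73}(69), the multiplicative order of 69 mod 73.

18

By Lagrange's theorem, ord_73(69) divides φ(73) = 73 − 1 = 72 = 2^3 · 3^2.
Divisors of 72: 1, 2, 3, 4, 6, 8, 9, 12, 18, 24, 36, 72.
Evaluate successive powers at the divisors of 72:
69^1 ≡ 69 (mod 73)
69^2 ≡ 16 (mod 73)
69^3 ≡ 9 (mod 73)
69^4 ≡ 37 (mod 73)
69^6 ≡ 8 (mod 73)
69^8 ≡ 55 (mod 73)
69^9 ≡ 72 (mod 73)
69^12 ≡ 64 (mod 73)
69^18 ≡ 1 (mod 73) ✓
So ord_73(69) = 18.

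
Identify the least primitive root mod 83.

2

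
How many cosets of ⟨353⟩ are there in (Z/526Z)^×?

1

ord(353) | φ(526) = φ(2)·φ(263) = 1·262 = 262 = 2 · 131.
Divisors of 262: 1, 2, 131, 262.
Evaluate successive powers at the divisors of 262:
353^1 ≡ 353 (mod 526)
353^2 ≡ 473 (mod 526)
353^131 ≡ 525 (mod 526)
353^262 ≡ 1 (mod 526) ✓
So ord_526(353) = 262, hence |⟨353⟩| = 262.
The index is φ(526) / ord(353) = 262 / 262 = 1.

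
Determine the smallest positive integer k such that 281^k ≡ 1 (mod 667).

154

The order of 281 must divide φ(667) = φ(23·29) = (23−1)·(29−1) = 22·28 = 616 = 2^3 · 7 · 11.
Divisors of 616: 1, 2, 4, 7, 8, 11, 14, 22, 28, 44, 56, 77, 88, 154, 308, 616.
Check 281^d mod 667 for each divisor in increasing order:
281^1 ≡ 281 (mod 667)
281^2 ≡ 255 (mod 667)
281^4 ≡ 326 (mod 667)
281^7 ≡ 523 (mod 667)
281^8 ≡ 223 (mod 667)
281^11 ≡ 413 (mod 667)
281^14 ≡ 59 (mod 667)
281^22 ≡ 484 (mod 667)
281^28 ≡ 146 (mod 667)
281^44 ≡ 139 (mod 667)
281^56 ≡ 639 (mod 667)
281^77 ≡ 436 (mod 667)
281^88 ≡ 645 (mod 667)
281^154 ≡ 1 (mod 667) ✓
Therefore the multiplicative order of 281 modulo 667 is 154.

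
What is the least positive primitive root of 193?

φ(193) = 193 − 1 = 192 = 2^6 · 3.
g is a primitive root iff g^(192/q) ≢ 1 (mod 193) for each prime q ∈ {2, 3}.
g = 2: 2^96 ≡ 1 — hits 1, so not a primitive root.
g = 3: 3^96 ≡ 1 — hits 1, so not a primitive root.
g = 4: 4^96 ≡ 1 — hits 1, so not a primitive root.
g = 5: 5^96 ≡ 192; 5^64 ≡ 84 — none is 1, so 5 is a primitive root.
The smallest primitive root modulo 193 is 5.

5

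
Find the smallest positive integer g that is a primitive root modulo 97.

φ(97) = 97 − 1 = 96 = 2^5 · 3.
Test candidates g = 2, 3, … against the prime factors q ∈ {2, 3} of φ(97): g is a generator iff g^(96/q) ≢ 1 for every such q.
g = 2: 2^48 ≡ 1 — hits 1, so not a primitive root.
g = 3: 3^48 ≡ 1 — hits 1, so not a primitive root.
g = 4: 4^48 ≡ 1 — hits 1, so not a primitive root.
g = 5: 5^48 ≡ 96; 5^32 ≡ 35 — none is 1, so 5 is a primitive root.
So 5 is the smallest generator of (Z/97Z)^×.

5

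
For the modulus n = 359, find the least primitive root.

7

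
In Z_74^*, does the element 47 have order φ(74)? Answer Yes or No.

φ(74) = φ(2)·φ(37) = 1·36 = 36 = 2^2 · 3^2.
47 is a primitive root mod 74 iff 47^(φ(74)/q) ≢ 1 for every prime q | φ(74), i.e. q ∈ {2, 3}.
47^18 ≡ 1 (mod 74)  [q = 2: ≡ 1 ✗]
47^12 ≡ 1 (mod 74)  [q = 3: ≡ 1 ✗]
47^18 ≡ 1 shows ord(47) | 18, strictly less than φ(74); not a primitive root.

No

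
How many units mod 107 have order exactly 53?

52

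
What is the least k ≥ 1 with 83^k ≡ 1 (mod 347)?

Since 83 ∈ (Z/347Z)^×, its order divides φ(347) = 347 − 1 = 346 = 2 · 173.
Divisors of 346: 1, 2, 173, 346.
Check 83^d mod 347 for each divisor in increasing order:
83^1 ≡ 83 (mod 347)
83^2 ≡ 296 (mod 347)
83^173 ≡ 1 (mod 347) ✓
The smallest such exponent is 173, so the order of 83 is 173.

173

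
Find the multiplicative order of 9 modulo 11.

By Lagrange's theorem, ord_11(9) divides φ(11) = 11 − 1 = 10 = 2 · 5.
Divisors of 10: 1, 2, 5, 10.
Compute 9^d (mod 11) for the divisors d until we hit 1:
9^1 ≡ 9
9^2 ≡ 4
9^5 ≡ 1
Hence ord(9) = 5.

5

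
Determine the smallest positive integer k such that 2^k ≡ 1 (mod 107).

106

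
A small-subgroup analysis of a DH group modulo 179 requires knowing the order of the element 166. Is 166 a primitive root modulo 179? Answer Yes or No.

Yes

φ(179) = 179 − 1 = 178 = 2 · 89.
Test 166^(178/q) mod 179 for each prime factor q of 178:
166^89 ≡ 178 (mod 179)  [q = 2: ≢ 1 ✓]
166^2 ≡ 169 (mod 179)  [q = 89: ≢ 1 ✓]
Every test exponent gives a nontrivial residue, hence 166 generates the full group.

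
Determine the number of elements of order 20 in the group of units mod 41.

8

φ(41) = 41 − 1 = 40 = 2^3 · 5.
(Z/41Z)^× is cyclic (|G| = 40); a cyclic group of order m has exactly φ(d) elements of each order d | m, and none otherwise.
20 = 2^2 · 5 divides 40, and φ(20) = 8.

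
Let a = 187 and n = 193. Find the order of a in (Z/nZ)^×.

96

The order of 187 must divide φ(193) = 193 − 1 = 192 = 2^6 · 3.
Divisors of 192: 1, 2, 3, 4, 6, 8, 12, 16, 24, 32, 48, 64, 96, 192.
Test each divisor d:
187^1 ≡ 187 (mod 193)
187^2 ≡ 36 (mod 193)
187^3 ≡ 170 (mod 193)
187^4 ≡ 138 (mod 193)
187^6 ≡ 143 (mod 193)
187^8 ≡ 130 (mod 193)
187^12 ≡ 184 (mod 193)
187^16 ≡ 109 (mod 193)
187^24 ≡ 81 (mod 193)
187^32 ≡ 108 (mod 193)
187^48 ≡ 192 (mod 193)
187^64 ≡ 84 (mod 193)
187^96 ≡ 1 (mod 193) ✓
Therefore the multiplicative order of 187 modulo 193 is 96.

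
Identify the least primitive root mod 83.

φ(83) = 83 − 1 = 82 = 2 · 41.
g is a primitive root iff g^(82/q) ≢ 1 (mod 83) for each prime q ∈ {2, 41}.
g = 2: 2^41 ≡ 82; 2^2 ≡ 4 — none is 1, so 2 is a primitive root.
The smallest primitive root modulo 83 is 2.

2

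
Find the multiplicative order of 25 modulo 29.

7

Since 25 ∈ (Z/29Z)^×, its order divides φ(29) = 29 − 1 = 28 = 2^2 · 7.
Divisors of 28: 1, 2, 4, 7, 14, 28.
Compute 25^d (mod 29) for the divisors d until we hit 1:
25^1 ≡ 25 (mod 29)
25^2 ≡ 16 (mod 29)
25^4 ≡ 24 (mod 29)
25^7 ≡ 1 (mod 29) ✓
The smallest such exponent is 7, so the order of 25 is 7.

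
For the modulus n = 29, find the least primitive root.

2

φ(29) = 29 − 1 = 28 = 2^2 · 7.
Test candidates g = 2, 3, … against the prime factors q ∈ {2, 7} of φ(29): g is a generator iff g^(28/q) ≢ 1 for every such q.
g = 2: 2^14 ≡ 28; 2^4 ≡ 16 — none is 1, so 2 is a primitive root.
Hence the least primitive root of 29 is 2.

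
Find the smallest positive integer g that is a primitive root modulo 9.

2

φ(9) = φ(3^2) = 3·(3−1) = 6 = 2 · 3.
g is a primitive root iff g^(6/q) ≢ 1 (mod 9) for each prime q ∈ {2, 3}.
g = 2: 2^3 ≡ 8; 2^2 ≡ 4 — none is 1, so 2 is a primitive root.
So 2 is the smallest generator of (Z/9Z)^×.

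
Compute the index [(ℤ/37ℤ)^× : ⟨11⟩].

6

The order of 11 must divide φ(37) = 37 − 1 = 36 = 2^2 · 3^2.
Divisors of 36: 1, 2, 3, 4, 6, 9, 12, 18, 36.
Evaluate successive powers at the divisors of 36:
11^1 ≡ 11
11^2 ≡ 10
11^3 ≡ 36
11^4 ≡ 26
11^6 ≡ 1
The order of 11 is 6, so the subgroup it generates has 6 elements.
Index = |(Z/37Z)^×| / |⟨11⟩| = 36 / 6 = 6.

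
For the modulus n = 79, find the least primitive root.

3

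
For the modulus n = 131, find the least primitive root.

2

φ(131) = 131 − 1 = 130 = 2 · 5 · 13.
Test candidates g = 2, 3, … against the prime factors q ∈ {2, 5, 13} of φ(131): g is a generator iff g^(130/q) ≢ 1 for every such q.
g = 2: 2^65 ≡ 130; 2^26 ≡ 53; 2^10 ≡ 107 — none is 1, so 2 is a primitive root.
Hence the least primitive root of 131 is 2.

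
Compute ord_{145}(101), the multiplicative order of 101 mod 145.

Since 101 ∈ (Z/145Z)^×, its order divides φ(145) = φ(5·29) = (5−1)·(29−1) = 4·28 = 112 = 2^4 · 7.
Divisors of 112: 1, 2, 4, 7, 8, 14, 16, 28, 56, 112.
Test each divisor d:
101^1 ≡ 101 (mod 145)
101^2 ≡ 51 (mod 145)
101^4 ≡ 136 (mod 145)
101^7 ≡ 41 (mod 145)
101^8 ≡ 81 (mod 145)
101^14 ≡ 86 (mod 145)
101^16 ≡ 36 (mod 145)
101^28 ≡ 1 (mod 145) ✓
Hence ord(101) = 28.

28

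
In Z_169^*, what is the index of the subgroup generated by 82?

2

The order of 82 must divide φ(169) = φ(13^2) = 13·(13−1) = 156 = 2^2 · 3 · 13.
Divisors of 156: 1, 2, 3, 4, 6, 12, 13, 26, 39, 52, 78, 156.
Compute 82^d (mod 169) for the divisors d until we hit 1:
82^1 ≡ 82
82^2 ≡ 133
82^3 ≡ 90
82^4 ≡ 113
82^6 ≡ 157
82^12 ≡ 144
82^13 ≡ 147
82^26 ≡ 146
82^39 ≡ 168
82^52 ≡ 22
82^78 ≡ 1
The order of 82 is 78, so the subgroup it generates has 78 elements.
[(Z/169Z)^× : ⟨82⟩] = 156/78 = 2.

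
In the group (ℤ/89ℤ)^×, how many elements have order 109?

0

φ(89) = 89 − 1 = 88 = 2^3 · 11.
Since (Z/89Z)^× is cyclic of order 88, the number of elements of order d is φ(d) when d | 88 and 0 otherwise.
109 does not divide 88, so no element of (Z/89Z)^× has order 109.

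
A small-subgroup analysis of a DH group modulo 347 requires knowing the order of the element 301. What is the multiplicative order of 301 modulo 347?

By Lagrange's theorem, ord_347(301) divides φ(347) = 347 − 1 = 346 = 2 · 173.
Divisors of 346: 1, 2, 173, 346.
Compute 301^d (mod 347) for the divisors d until we hit 1:
301^1 ≡ 301 (mod 347)
301^2 ≡ 34 (mod 347)
301^173 ≡ 346 (mod 347)
301^346 ≡ 1 (mod 347) ✓
Therefore the multiplicative order of 301 modulo 347 is 346.

346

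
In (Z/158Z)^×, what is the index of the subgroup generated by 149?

ord(149) | φ(158) = φ(2)·φ(79) = 1·78 = 78 = 2 · 3 · 13.
Divisors of 78: 1, 2, 3, 6, 13, 26, 39, 78.
Compute 149^d (mod 158) for the divisors d until we hit 1:
149^1 ≡ 149 (mod 158)
149^2 ≡ 81 (mod 158)
149^3 ≡ 61 (mod 158)
149^6 ≡ 87 (mod 158)
149^13 ≡ 135 (mod 158)
149^26 ≡ 55 (mod 158)
149^39 ≡ 157 (mod 158)
149^78 ≡ 1 (mod 158) ✓
Thus |⟨149⟩| = ord(149) = 78.
[(Z/158Z)^× : ⟨149⟩] = 78/78 = 1.

1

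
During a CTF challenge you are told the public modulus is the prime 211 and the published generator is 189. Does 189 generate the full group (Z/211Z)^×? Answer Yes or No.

No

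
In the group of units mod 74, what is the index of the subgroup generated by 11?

6

ord(11) | φ(74) = φ(2)·φ(37) = 1·36 = 36 = 2^2 · 3^2.
Divisors of 36: 1, 2, 3, 4, 6, 9, 12, 18, 36.
Check 11^d mod 74 for each divisor in increasing order:
11^1 ≡ 11
11^2 ≡ 47
11^3 ≡ 73
11^4 ≡ 63
11^6 ≡ 1
The order of 11 is 6, so the subgroup it generates has 6 elements.
The index is φ(74) / ord(11) = 36 / 6 = 6.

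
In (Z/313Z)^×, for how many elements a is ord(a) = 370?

φ(313) = 313 − 1 = 312 = 2^3 · 3 · 13.
(Z/313Z)^× is cyclic (|G| = 312); a cyclic group of order m has exactly φ(d) elements of each order d | m, and none otherwise.
370 does not divide 312, so no element of (Z/313Z)^× has order 370.

0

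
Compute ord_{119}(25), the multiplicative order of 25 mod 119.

24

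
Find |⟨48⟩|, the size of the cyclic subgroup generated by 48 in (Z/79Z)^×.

78

ord(48) | φ(79) = 79 − 1 = 78 = 2 · 3 · 13.
Divisors of 78: 1, 2, 3, 6, 13, 26, 39, 78.
Check 48^d mod 79 for each divisor in increasing order:
48^1 ≡ 48 (mod 79)
48^2 ≡ 13 (mod 79)
48^3 ≡ 71 (mod 79)
48^6 ≡ 64 (mod 79)
48^13 ≡ 56 (mod 79)
48^26 ≡ 55 (mod 79)
48^39 ≡ 78 (mod 79)
48^78 ≡ 1 (mod 79) ✓
So ord_79(48) = 78.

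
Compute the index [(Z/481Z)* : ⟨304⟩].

36

By Lagrange's theorem, ord_481(304) divides φ(481) = φ(13·37) = (13−1)·(37−1) = 12·36 = 432 = 2^4 · 3^3.
Divisors of 432: 1, 2, 3, 4, 6, 8, 9, 12, 16, 18, 24, 27, 36, 48, 54, 72, 108, 144, 216, 432.
Compute 304^d (mod 481) for the divisors d until we hit 1:
304^1 ≡ 304
304^2 ≡ 64
304^3 ≡ 216
304^4 ≡ 248
304^6 ≡ 480
304^8 ≡ 417
304^9 ≡ 265
304^12 ≡ 1
The order of 304 is 12, so the subgroup it generates has 12 elements.
Index = |(Z/481Z)^×| / |⟨304⟩| = 432 / 12 = 36.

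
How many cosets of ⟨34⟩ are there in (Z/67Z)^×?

1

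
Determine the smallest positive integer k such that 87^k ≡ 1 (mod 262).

130

ord(87) | φ(262) = φ(2)·φ(131) = 1·130 = 130 = 2 · 5 · 13.
Divisors of 130: 1, 2, 5, 10, 13, 26, 65, 130.
Test each divisor d:
87^1 ≡ 87 (mod 262)
87^2 ≡ 233 (mod 262)
87^5 ≡ 69 (mod 262)
87^10 ≡ 45 (mod 262)
87^13 ≡ 173 (mod 262)
87^26 ≡ 61 (mod 262)
87^65 ≡ 261 (mod 262)
87^130 ≡ 1 (mod 262) ✓
Therefore the multiplicative order of 87 modulo 262 is 130.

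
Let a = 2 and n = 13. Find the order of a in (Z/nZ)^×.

ord(2) | φ(13) = 13 − 1 = 12 = 2^2 · 3.
Divisors of 12: 1, 2, 3, 4, 6, 12.
Compute 2^d (mod 13) for the divisors d until we hit 1:
2^1 ≡ 2 (mod 13)
2^2 ≡ 4 (mod 13)
2^3 ≡ 8 (mod 13)
2^4 ≡ 3 (mod 13)
2^6 ≡ 12 (mod 13)
2^12 ≡ 1 (mod 13) ✓
So ord_13(2) = 12.

12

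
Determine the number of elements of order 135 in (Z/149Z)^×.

φ(149) = 149 − 1 = 148 = 2^2 · 37.
In a cyclic group of order 148, there are φ(d) elements of order d for each divisor d of 148, and zero for non-divisors.
Here 148 is not a multiple of 135, so there are no elements of order 135.

0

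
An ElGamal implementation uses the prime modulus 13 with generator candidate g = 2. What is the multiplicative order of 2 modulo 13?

12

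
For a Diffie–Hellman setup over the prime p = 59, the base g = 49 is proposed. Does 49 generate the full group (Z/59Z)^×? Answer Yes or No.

No

φ(59) = 59 − 1 = 58 = 2 · 29.
An element g generates (Z/59Z)^× iff g^(58/q) ≢ 1 (mod 59) for each prime q ∈ {2, 29}.
49^29 ≡ 1 (mod 59)  [q = 2: ≡ 1 ✗]
49^2 ≡ 41 (mod 59)  [q = 29: ≢ 1 ✓]
The check at q = 2 fails, so 49 generates a proper subgroup.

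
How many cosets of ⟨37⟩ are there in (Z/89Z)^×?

11

The order of 37 must divide φ(89) = 89 − 1 = 88 = 2^3 · 11.
Divisors of 88: 1, 2, 4, 8, 11, 22, 44, 88.
Test each divisor d:
37^1 ≡ 37 (mod 89)
37^2 ≡ 34 (mod 89)
37^4 ≡ 88 (mod 89)
37^8 ≡ 1 (mod 89) ✓
Thus |⟨37⟩| = ord(37) = 8.
The index is φ(89) / ord(37) = 88 / 8 = 11.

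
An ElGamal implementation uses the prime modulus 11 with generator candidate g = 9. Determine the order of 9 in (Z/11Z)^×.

Since 9 ∈ (Z/11Z)^×, its order divides φ(11) = 11 − 1 = 10 = 2 · 5.
Divisors of 10: 1, 2, 5, 10.
Check 9^d mod 11 for each divisor in increasing order:
9^1 ≡ 9
9^2 ≡ 4
9^5 ≡ 1
Therefore the multiplicative order of 9 modulo 11 is 5.

5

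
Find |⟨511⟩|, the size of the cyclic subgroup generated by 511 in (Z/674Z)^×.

48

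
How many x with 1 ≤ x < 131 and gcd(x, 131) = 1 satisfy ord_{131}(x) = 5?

4

φ(131) = 131 − 1 = 130 = 2 · 5 · 13.
In a cyclic group of order 130, there are φ(d) elements of order d for each divisor d of 130, and zero for non-divisors.
5 | 130, and φ(5) = 5 − 1 = 4.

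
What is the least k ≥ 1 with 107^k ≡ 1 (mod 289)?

272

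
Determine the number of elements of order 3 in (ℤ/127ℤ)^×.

2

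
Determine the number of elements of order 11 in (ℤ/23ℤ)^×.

φ(23) = 23 − 1 = 22 = 2 · 11.
In a cyclic group of order 22, there are φ(d) elements of order d for each divisor d of 22, and zero for non-divisors.
11 | 22, and φ(11) = 11 − 1 = 10.

10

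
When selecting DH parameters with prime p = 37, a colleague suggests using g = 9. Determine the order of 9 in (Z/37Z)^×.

The order of 9 must divide φ(37) = 37 − 1 = 36 = 2^2 · 3^2.
Divisors of 36: 1, 2, 3, 4, 6, 9, 12, 18, 36.
Compute 9^d (mod 37) for the divisors d until we hit 1:
9^1 ≡ 9 (mod 37)
9^2 ≡ 7 (mod 37)
9^3 ≡ 26 (mod 37)
9^4 ≡ 12 (mod 37)
9^6 ≡ 10 (mod 37)
9^9 ≡ 1 (mod 37) ✓
The smallest such exponent is 9, so the order of 9 is 9.

9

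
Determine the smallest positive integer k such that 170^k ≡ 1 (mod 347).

346

Since 170 ∈ (Z/347Z)^×, its order divides φ(347) = 347 − 1 = 346 = 2 · 173.
Divisors of 346: 1, 2, 173, 346.
Check 170^d mod 347 for each divisor in increasing order:
170^1 ≡ 170
170^2 ≡ 99
170^173 ≡ 346
170^346 ≡ 1
Hence ord(170) = 346.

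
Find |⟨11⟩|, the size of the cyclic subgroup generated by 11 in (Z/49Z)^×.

21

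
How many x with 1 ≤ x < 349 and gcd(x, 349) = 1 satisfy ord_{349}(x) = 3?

φ(349) = 349 − 1 = 348 = 2^2 · 3 · 29.
In a cyclic group of order 348, there are φ(d) elements of order d for each divisor d of 348, and zero for non-divisors.
3 | 348, and φ(3) = 3 − 1 = 2.

2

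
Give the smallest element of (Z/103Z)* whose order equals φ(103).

φ(103) = 103 − 1 = 102 = 2 · 3 · 17.
Test candidates g = 2, 3, … against the prime factors q ∈ {2, 3, 17} of φ(103): g is a generator iff g^(102/q) ≢ 1 for every such q.
g = 2: 2^51 ≡ 1 — hits 1, so not a primitive root.
g = 3: 3^51 ≡ 102; 3^34 ≡ 1 — hits 1, so not a primitive root.
g = 4: 4^51 ≡ 1 — hits 1, so not a primitive root.
g = 5: 5^51 ≡ 102; 5^34 ≡ 56; 5^6 ≡ 72 — none is 1, so 5 is a primitive root.
So 5 is the smallest generator of (Z/103Z)^×.

5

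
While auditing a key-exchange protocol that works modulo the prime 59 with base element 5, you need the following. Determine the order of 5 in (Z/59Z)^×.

Since 5 ∈ (Z/59Z)^×, its order divides φ(59) = 59 − 1 = 58 = 2 · 29.
Divisors of 58: 1, 2, 29, 58.
Check 5^d mod 59 for each divisor in increasing order:
5^1 ≡ 5 (mod 59)
5^2 ≡ 25 (mod 59)
5^29 ≡ 1 (mod 59) ✓
So ord_59(5) = 29.

29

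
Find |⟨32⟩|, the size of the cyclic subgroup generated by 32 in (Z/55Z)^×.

Since 32 ∈ (Z/55Z)^×, its order divides φ(55) = φ(5·11) = (5−1)·(11−1) = 4·10 = 40 = 2^3 · 5.
Divisors of 40: 1, 2, 4, 5, 8, 10, 20, 40.
Compute 32^d (mod 55) for the divisors d until we hit 1:
32^1 ≡ 32
32^2 ≡ 34
32^4 ≡ 1
So ord_55(32) = 4.

4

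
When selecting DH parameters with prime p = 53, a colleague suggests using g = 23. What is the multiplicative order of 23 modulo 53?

4

Since 23 ∈ (Z/53Z)^×, its order divides φ(53) = 53 − 1 = 52 = 2^2 · 13.
Divisors of 52: 1, 2, 4, 13, 26, 52.
Check 23^d mod 53 for each divisor in increasing order:
23^1 ≡ 23 (mod 53)
23^2 ≡ 52 (mod 53)
23^4 ≡ 1 (mod 53) ✓
Therefore the multiplicative order of 23 modulo 53 is 4.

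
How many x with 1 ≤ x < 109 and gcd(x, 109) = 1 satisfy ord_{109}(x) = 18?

φ(109) = 109 − 1 = 108 = 2^2 · 3^3.
Since (Z/109Z)^× is cyclic of order 108, the number of elements of order d is φ(d) when d | 108 and 0 otherwise.
18 = 2 · 3^2 divides 108, and φ(18) = 6.

6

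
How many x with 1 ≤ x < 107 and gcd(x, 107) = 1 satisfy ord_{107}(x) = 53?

52

φ(107) = 107 − 1 = 106 = 2 · 53.
In a cyclic group of order 106, there are φ(d) elements of order d for each divisor d of 106, and zero for non-divisors.
53 | 106, and φ(53) = 53 − 1 = 52.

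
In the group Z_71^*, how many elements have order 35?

24

φ(71) = 71 − 1 = 70 = 2 · 5 · 7.
(Z/71Z)^× is cyclic (|G| = 70); a cyclic group of order m has exactly φ(d) elements of each order d | m, and none otherwise.
35 = 5 · 7 divides 70, and φ(35) = 24.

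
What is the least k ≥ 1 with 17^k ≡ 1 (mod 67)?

33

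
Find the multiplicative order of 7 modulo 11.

10

The order of 7 must divide φ(11) = 11 − 1 = 10 = 2 · 5.
Divisors of 10: 1, 2, 5, 10.
Compute 7^d (mod 11) for the divisors d until we hit 1:
7^1 ≡ 7 (mod 11)
7^2 ≡ 5 (mod 11)
7^5 ≡ 10 (mod 11)
7^10 ≡ 1 (mod 11) ✓
Hence ord(7) = 10.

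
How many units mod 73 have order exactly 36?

12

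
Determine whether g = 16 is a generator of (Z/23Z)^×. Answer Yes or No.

No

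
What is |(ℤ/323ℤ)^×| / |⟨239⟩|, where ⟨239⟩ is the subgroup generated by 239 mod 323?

Since 239 ∈ (Z/323Z)^×, its order divides φ(323) = φ(17·19) = (17−1)·(19−1) = 16·18 = 288 = 2^5 · 3^2.
Divisors of 288: 1, 2, 3, 4, 6, 8, 9, 12, 16, 18, 24, 32, 36, 48, 72, 96, 144, 288.
Check 239^d mod 323 for each divisor in increasing order:
239^1 ≡ 239
239^2 ≡ 273
239^3 ≡ 1
So ord_323(239) = 3, hence |⟨239⟩| = 3.
Index = |(Z/323Z)^×| / |⟨239⟩| = 288 / 3 = 96.

96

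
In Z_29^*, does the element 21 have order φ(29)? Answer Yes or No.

φ(29) = 29 − 1 = 28 = 2^2 · 7.
Test 21^(28/q) mod 29 for each prime factor q of 28:
21^14 ≡ 28 (mod 29)  [q = 2: ≢ 1 ✓]
21^4 ≡ 7 (mod 29)  [q = 7: ≢ 1 ✓]
All checks pass, so 21 has order 28 and is a primitive root modulo 29.

Yes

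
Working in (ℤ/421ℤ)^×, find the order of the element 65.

420

Since 65 ∈ (Z/421Z)^×, its order divides φ(421) = 421 − 1 = 420 = 2^2 · 3 · 5 · 7.
Divisors of 420: 1, 2, 3, 4, 5, 6, 7, 10, 12, 14, 15, 20, 21, 28, 30, 35, 42, 60, 70, 84, 105, 140, 210, 420.
Check 65^d mod 421 for each divisor in increasing order:
65^1 ≡ 65
65^2 ≡ 15
65^3 ≡ 133
65^4 ≡ 225
65^5 ≡ 311
65^6 ≡ 7
65^7 ≡ 34
65^10 ≡ 312
65^12 ≡ 49
65^14 ≡ 314
65^15 ≡ 202
65^20 ≡ 93
65^21 ≡ 151
65^28 ≡ 82
65^30 ≡ 388
65^35 ≡ 262
65^42 ≡ 67
65^60 ≡ 247
65^70 ≡ 21
65^84 ≡ 279
65^105 ≡ 29
65^140 ≡ 20
65^210 ≡ 420
65^420 ≡ 1
So ord_421(65) = 420.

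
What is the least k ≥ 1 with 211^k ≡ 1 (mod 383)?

382

By Lagrange's theorem, ord_383(211) divides φ(383) = 383 − 1 = 382 = 2 · 191.
Divisors of 382: 1, 2, 191, 382.
Evaluate successive powers at the divisors of 382:
211^1 ≡ 211
211^2 ≡ 93
211^191 ≡ 382
211^382 ≡ 1
Hence ord(211) = 382.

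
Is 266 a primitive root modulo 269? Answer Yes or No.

Yes

φ(269) = 269 − 1 = 268 = 2^2 · 67.
266 is a primitive root mod 269 iff 266^(φ(269)/q) ≢ 1 for every prime q | φ(269), i.e. q ∈ {2, 67}.
266^134 ≡ 268 (mod 269)  [q = 2: ≢ 1 ✓]
266^4 ≡ 81 (mod 269)  [q = 67: ≢ 1 ✓]
None equal 1, so ord_269(266) = 268: 266 is a primitive root.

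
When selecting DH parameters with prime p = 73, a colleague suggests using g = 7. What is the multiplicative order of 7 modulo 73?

24

By Lagrange's theorem, ord_73(7) divides φ(73) = 73 − 1 = 72 = 2^3 · 3^2.
Divisors of 72: 1, 2, 3, 4, 6, 8, 9, 12, 18, 24, 36, 72.
Check 7^d mod 73 for each divisor in increasing order:
7^1 ≡ 7 (mod 73)
7^2 ≡ 49 (mod 73)
7^3 ≡ 51 (mod 73)
7^4 ≡ 65 (mod 73)
7^6 ≡ 46 (mod 73)
7^8 ≡ 64 (mod 73)
7^9 ≡ 10 (mod 73)
7^12 ≡ 72 (mod 73)
7^18 ≡ 27 (mod 73)
7^24 ≡ 1 (mod 73) ✓
Therefore the multiplicative order of 7 modulo 73 is 24.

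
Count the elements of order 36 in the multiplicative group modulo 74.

φ(74) = φ(2)·φ(37) = 1·36 = 36 = 2^2 · 3^2.
(Z/74Z)^× is cyclic (|G| = 36); a cyclic group of order m has exactly φ(d) elements of each order d | m, and none otherwise.
36 = 2^2 · 3^2 divides 36, and φ(36) = 12.

12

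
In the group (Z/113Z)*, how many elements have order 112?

φ(113) = 113 − 1 = 112 = 2^4 · 7.
(Z/113Z)^× is cyclic (|G| = 112); a cyclic group of order m has exactly φ(d) elements of each order d | m, and none otherwise.
112 = 2^4 · 7 divides 112, and φ(112) = 48.

48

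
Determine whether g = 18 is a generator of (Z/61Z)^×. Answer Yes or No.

φ(61) = 61 − 1 = 60 = 2^2 · 3 · 5.
Test 18^(60/q) mod 61 for each prime factor q of 60:
18^30 ≡ 60 (mod 61)  [q = 2: ≢ 1 ✓]
18^20 ≡ 47 (mod 61)  [q = 3: ≢ 1 ✓]
18^12 ≡ 58 (mod 61)  [q = 5: ≢ 1 ✓]
None equal 1, so ord_61(18) = 60: 18 is a primitive root.

Yes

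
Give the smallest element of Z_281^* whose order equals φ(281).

3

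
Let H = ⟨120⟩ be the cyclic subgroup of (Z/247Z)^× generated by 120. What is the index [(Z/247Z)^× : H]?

ord(120) | φ(247) = φ(13·19) = (13−1)·(19−1) = 12·18 = 216 = 2^3 · 3^3.
Divisors of 216: 1, 2, 3, 4, 6, 8, 9, 12, 18, 24, 27, 36, 54, 72, 108, 216.
Check 120^d mod 247 for each divisor in increasing order:
120^1 ≡ 120 (mod 247)
120^2 ≡ 74 (mod 247)
120^3 ≡ 235 (mod 247)
120^4 ≡ 42 (mod 247)
120^6 ≡ 144 (mod 247)
120^8 ≡ 35 (mod 247)
120^9 ≡ 1 (mod 247) ✓
Thus |⟨120⟩| = ord(120) = 9.
The index is φ(247) / ord(120) = 216 / 9 = 24.

24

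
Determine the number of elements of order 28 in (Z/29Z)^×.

φ(29) = 29 − 1 = 28 = 2^2 · 7.
Since (Z/29Z)^× is cyclic of order 28, the number of elements of order d is φ(d) when d | 28 and 0 otherwise.
28 = 2^2 · 7 divides 28, and φ(28) = 12.

12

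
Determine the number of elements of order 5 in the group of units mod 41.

φ(41) = 41 − 1 = 40 = 2^3 · 5.
(Z/41Z)^× is cyclic (|G| = 40); a cyclic group of order m has exactly φ(d) elements of each order d | m, and none otherwise.
5 | 40, and φ(5) = 5 − 1 = 4.

4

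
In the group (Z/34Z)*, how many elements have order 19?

0

φ(34) = φ(2)·φ(17) = 1·16 = 16 = 2^4.
In a cyclic group of order 16, there are φ(d) elements of order d for each divisor d of 16, and zero for non-divisors.
19 does not divide 16, so no element of (Z/34Z)^× has order 19.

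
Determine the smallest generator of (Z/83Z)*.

2

φ(83) = 83 − 1 = 82 = 2 · 41.
g is a primitive root iff g^(82/q) ≢ 1 (mod 83) for each prime q ∈ {2, 41}.
g = 2: 2^41 ≡ 82; 2^2 ≡ 4 — none is 1, so 2 is a primitive root.
The smallest primitive root modulo 83 is 2.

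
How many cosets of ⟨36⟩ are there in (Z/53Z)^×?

4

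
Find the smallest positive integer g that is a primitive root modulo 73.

5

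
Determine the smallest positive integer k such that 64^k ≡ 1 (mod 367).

By Lagrange's theorem, ord_367(64) divides φ(367) = 367 − 1 = 366 = 2 · 3 · 61.
Divisors of 366: 1, 2, 3, 6, 61, 122, 183, 366.
Test each divisor d:
64^1 ≡ 64
64^2 ≡ 59
64^3 ≡ 106
64^6 ≡ 226
64^61 ≡ 1
Hence ord(64) = 61.

61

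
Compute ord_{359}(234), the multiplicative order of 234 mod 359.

358

The order of 234 must divide φ(359) = 359 − 1 = 358 = 2 · 179.
Divisors of 358: 1, 2, 179, 358.
Evaluate successive powers at the divisors of 358:
234^1 ≡ 234 (mod 359)
234^2 ≡ 188 (mod 359)
234^179 ≡ 358 (mod 359)
234^358 ≡ 1 (mod 359) ✓
The smallest such exponent is 358, so the order of 234 is 358.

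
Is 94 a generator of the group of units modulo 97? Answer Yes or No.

No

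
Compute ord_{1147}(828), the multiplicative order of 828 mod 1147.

Since 828 ∈ (Z/1147Z)^×, its order divides φ(1147) = φ(31·37) = (31−1)·(37−1) = 30·36 = 1080 = 2^3 · 3^3 · 5.
Divisors of 1080: 1, 2, 3, 4, 5, 6, 8, 9, 10, 12, 15, 18, 20, 24, 27, 30, 36, 40, 45, 54, 60, 72, 90, 108, 120, 135, 180, 216, 270, 360, 540, 1080.
Test each divisor d:
828^1 ≡ 828 (mod 1147)
828^2 ≡ 825 (mod 1147)
828^3 ≡ 635 (mod 1147)
828^4 ≡ 454 (mod 1147)
828^5 ≡ 843 (mod 1147)
828^6 ≡ 628 (mod 1147)
828^8 ≡ 803 (mod 1147)
828^9 ≡ 771 (mod 1147)
828^10 ≡ 656 (mod 1147)
828^12 ≡ 963 (mod 1147)
828^15 ≡ 154 (mod 1147)
828^18 ≡ 295 (mod 1147)
828^20 ≡ 211 (mod 1147)
828^24 ≡ 593 (mod 1147)
828^27 ≡ 339 (mod 1147)
828^30 ≡ 776 (mod 1147)
828^36 ≡ 1000 (mod 1147)
828^40 ≡ 935 (mod 1147)
828^45 ≡ 216 (mod 1147)
828^54 ≡ 221 (mod 1147)
828^60 ≡ 1 (mod 1147) ✓
Hence ord(828) = 60.

60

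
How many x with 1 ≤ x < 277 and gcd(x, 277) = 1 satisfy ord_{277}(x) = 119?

0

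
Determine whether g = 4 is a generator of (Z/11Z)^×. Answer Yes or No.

No

φ(11) = 11 − 1 = 10 = 2 · 5.
An element g generates (Z/11Z)^× iff g^(10/q) ≢ 1 (mod 11) for each prime q ∈ {2, 5}.
4^5 ≡ 1 (mod 11)  [q = 2: ≡ 1 ✗]
4^2 ≡ 5 (mod 11)  [q = 5: ≢ 1 ✓]
The check at q = 2 fails, so 4 generates a proper subgroup.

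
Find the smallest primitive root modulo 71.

φ(71) = 71 − 1 = 70 = 2 · 5 · 7.
Test candidates g = 2, 3, … against the prime factors q ∈ {2, 5, 7} of φ(71): g is a generator iff g^(70/q) ≢ 1 for every such q.
g = 2: 2^35 ≡ 1 — hits 1, so not a primitive root.
g = 3: 3^35 ≡ 1 — hits 1, so not a primitive root.
g = 4: 4^35 ≡ 1 — hits 1, so not a primitive root.
g = 5: 5^35 ≡ 1 — hits 1, so not a primitive root.
g = 6: 6^35 ≡ 1 — hits 1, so not a primitive root.
g = 7: 7^35 ≡ 70; 7^14 ≡ 54; 7^10 ≡ 45 — none is 1, so 7 is a primitive root.
So 7 is the smallest generator of (Z/71Z)^×.

7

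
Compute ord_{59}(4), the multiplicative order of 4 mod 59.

Since 4 ∈ (Z/59Z)^×, its order divides φ(59) = 59 − 1 = 58 = 2 · 29.
Divisors of 58: 1, 2, 29, 58.
Test each divisor d:
4^1 ≡ 4 (mod 59)
4^2 ≡ 16 (mod 59)
4^29 ≡ 1 (mod 59) ✓
The smallest such exponent is 29, so the order of 4 is 29.

29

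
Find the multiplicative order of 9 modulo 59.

29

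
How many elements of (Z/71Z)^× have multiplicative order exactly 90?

0

φ(71) = 71 − 1 = 70 = 2 · 5 · 7.
Since (Z/71Z)^× is cyclic of order 70, the number of elements of order d is φ(d) when d | 70 and 0 otherwise.
90 does not divide 70, so no element of (Z/71Z)^× has order 90.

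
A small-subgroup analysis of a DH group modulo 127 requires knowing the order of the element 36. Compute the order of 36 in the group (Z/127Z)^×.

63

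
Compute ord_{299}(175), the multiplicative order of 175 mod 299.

ord(175) | φ(299) = φ(13·23) = (13−1)·(23−1) = 12·22 = 264 = 2^3 · 3 · 11.
Divisors of 264: 1, 2, 3, 4, 6, 8, 11, 12, 22, 24, 33, 44, 66, 88, 132, 264.
Test each divisor d:
175^1 ≡ 175 (mod 299)
175^2 ≡ 127 (mod 299)
175^3 ≡ 99 (mod 299)
175^4 ≡ 282 (mod 299)
175^6 ≡ 233 (mod 299)
175^8 ≡ 289 (mod 299)
175^11 ≡ 206 (mod 299)
175^12 ≡ 170 (mod 299)
175^22 ≡ 277 (mod 299)
175^24 ≡ 196 (mod 299)
175^33 ≡ 252 (mod 299)
175^44 ≡ 185 (mod 299)
175^66 ≡ 116 (mod 299)
175^88 ≡ 139 (mod 299)
175^132 ≡ 1 (mod 299) ✓
The smallest such exponent is 132, so the order of 175 is 132.

132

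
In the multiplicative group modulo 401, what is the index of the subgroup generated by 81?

4

By Lagrange's theorem, ord_401(81) divides φ(401) = 401 − 1 = 400 = 2^4 · 5^2.
Divisors of 400: 1, 2, 4, 5, 8, 10, 16, 20, 25, 40, 50, 80, 100, 200, 400.
Check 81^d mod 401 for each divisor in increasing order:
81^1 ≡ 81 (mod 401)
81^2 ≡ 145 (mod 401)
81^4 ≡ 173 (mod 401)
81^5 ≡ 379 (mod 401)
81^8 ≡ 255 (mod 401)
81^10 ≡ 83 (mod 401)
81^16 ≡ 63 (mod 401)
81^20 ≡ 72 (mod 401)
81^25 ≡ 20 (mod 401)
81^40 ≡ 372 (mod 401)
81^50 ≡ 400 (mod 401)
81^80 ≡ 39 (mod 401)
81^100 ≡ 1 (mod 401) ✓
The order of 81 is 100, so the subgroup it generates has 100 elements.
[(Z/401Z)^× : ⟨81⟩] = 400/100 = 4.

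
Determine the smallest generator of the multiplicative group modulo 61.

2

φ(61) = 61 − 1 = 60 = 2^2 · 3 · 5.
g is a primitive root iff g^(60/q) ≢ 1 (mod 61) for each prime q ∈ {2, 3, 5}.
g = 2: 2^30 ≡ 60; 2^20 ≡ 47; 2^12 ≡ 9 — none is 1, so 2 is a primitive root.
So 2 is the smallest generator of (Z/61Z)^×.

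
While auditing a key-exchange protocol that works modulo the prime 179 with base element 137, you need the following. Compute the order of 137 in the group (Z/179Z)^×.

The order of 137 must divide φ(179) = 179 − 1 = 178 = 2 · 89.
Divisors of 178: 1, 2, 89, 178.
Compute 137^d (mod 179) for the divisors d until we hit 1:
137^1 ≡ 137 (mod 179)
137^2 ≡ 153 (mod 179)
137^89 ≡ 178 (mod 179)
137^178 ≡ 1 (mod 179) ✓
So ord_179(137) = 178.

178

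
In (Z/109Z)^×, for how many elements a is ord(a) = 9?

6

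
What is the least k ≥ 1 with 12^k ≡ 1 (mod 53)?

The order of 12 must divide φ(53) = 53 − 1 = 52 = 2^2 · 13.
Divisors of 52: 1, 2, 4, 13, 26, 52.
Test each divisor d:
12^1 ≡ 12 (mod 53)
12^2 ≡ 38 (mod 53)
12^4 ≡ 13 (mod 53)
12^13 ≡ 23 (mod 53)
12^26 ≡ 52 (mod 53)
12^52 ≡ 1 (mod 53) ✓
The smallest such exponent is 52, so the order of 12 is 52.

52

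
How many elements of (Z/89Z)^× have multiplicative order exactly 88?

φ(89) = 89 − 1 = 88 = 2^3 · 11.
Since (Z/89Z)^× is cyclic of order 88, the number of elements of order d is φ(d) when d | 88 and 0 otherwise.
88 = 2^3 · 11 divides 88, and φ(88) = 40.

40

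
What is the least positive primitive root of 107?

φ(107) = 107 − 1 = 106 = 2 · 53.
Test candidates g = 2, 3, … against the prime factors q ∈ {2, 53} of φ(107): g is a generator iff g^(106/q) ≢ 1 for every such q.
g = 2: 2^53 ≡ 106; 2^2 ≡ 4 — none is 1, so 2 is a primitive root.
So 2 is the smallest generator of (Z/107Z)^×.

2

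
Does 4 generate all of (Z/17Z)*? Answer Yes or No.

No

φ(17) = 17 − 1 = 16 = 2^4.
Test 4^(16/q) mod 17 for each prime factor q of 16:
4^8 ≡ 1 (mod 17)  [q = 2: ≡ 1 ✗]
Since 4^8 ≡ 1, the order of 4 divides 8 < 16, so 4 is not a primitive root.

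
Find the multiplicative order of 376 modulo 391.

88

The order of 376 must divide φ(391) = φ(17·23) = (17−1)·(23−1) = 16·22 = 352 = 2^5 · 11.
Divisors of 352: 1, 2, 4, 8, 11, 16, 22, 32, 44, 88, 176, 352.
Compute 376^d (mod 391) for the divisors d until we hit 1:
376^1 ≡ 376 (mod 391)
376^2 ≡ 225 (mod 391)
376^4 ≡ 186 (mod 391)
376^8 ≡ 188 (mod 391)
376^11 ≡ 93 (mod 391)
376^16 ≡ 154 (mod 391)
376^22 ≡ 47 (mod 391)
376^32 ≡ 256 (mod 391)
376^44 ≡ 254 (mod 391)
376^88 ≡ 1 (mod 391) ✓
Hence ord(376) = 88.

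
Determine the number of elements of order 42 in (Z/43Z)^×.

φ(43) = 43 − 1 = 42 = 2 · 3 · 7.
In a cyclic group of order 42, there are φ(d) elements of order d for each divisor d of 42, and zero for non-divisors.
42 = 2 · 3 · 7 divides 42, and φ(42) = 12.

12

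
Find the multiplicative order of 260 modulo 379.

By Lagrange's theorem, ord_379(260) divides φ(379) = 379 − 1 = 378 = 2 · 3^3 · 7.
Divisors of 378: 1, 2, 3, 6, 7, 9, 14, 18, 21, 27, 42, 54, 63, 126, 189, 378.
Check 260^d mod 379 for each divisor in increasing order:
260^1 ≡ 260
260^2 ≡ 138
260^3 ≡ 254
260^6 ≡ 86
260^7 ≡ 378
260^9 ≡ 241
260^14 ≡ 1
The smallest such exponent is 14, so the order of 260 is 14.

14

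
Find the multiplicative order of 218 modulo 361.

171

ord(218) | φ(361) = φ(19^2) = 19·(19−1) = 342 = 2 · 3^2 · 19.
Divisors of 342: 1, 2, 3, 6, 9, 18, 19, 38, 57, 114, 171, 342.
Test each divisor d:
218^1 ≡ 218 (mod 361)
218^2 ≡ 233 (mod 361)
218^3 ≡ 254 (mod 361)
218^6 ≡ 258 (mod 361)
218^9 ≡ 191 (mod 361)
218^18 ≡ 20 (mod 361)
218^19 ≡ 28 (mod 361)
218^38 ≡ 62 (mod 361)
218^57 ≡ 292 (mod 361)
218^114 ≡ 68 (mod 361)
218^171 ≡ 1 (mod 361) ✓
Therefore the multiplicative order of 218 modulo 361 is 171.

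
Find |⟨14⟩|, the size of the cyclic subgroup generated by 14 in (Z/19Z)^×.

By Lagrange's theorem, ord_19(14) divides φ(19) = 19 − 1 = 18 = 2 · 3^2.
Divisors of 18: 1, 2, 3, 6, 9, 18.
Compute 14^d (mod 19) for the divisors d until we hit 1:
14^1 ≡ 14 (mod 19)
14^2 ≡ 6 (mod 19)
14^3 ≡ 8 (mod 19)
14^6 ≡ 7 (mod 19)
14^9 ≡ 18 (mod 19)
14^18 ≡ 1 (mod 19) ✓
The smallest such exponent is 18, so the order of 14 is 18.

18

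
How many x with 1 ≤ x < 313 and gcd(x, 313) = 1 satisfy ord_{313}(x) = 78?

24

φ(313) = 313 − 1 = 312 = 2^3 · 3 · 13.
(Z/313Z)^× is cyclic (|G| = 312); a cyclic group of order m has exactly φ(d) elements of each order d | m, and none otherwise.
78 = 2 · 3 · 13 divides 312, and φ(78) = 24.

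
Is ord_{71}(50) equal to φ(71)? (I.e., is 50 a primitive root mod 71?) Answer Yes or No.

No

φ(71) = 71 − 1 = 70 = 2 · 5 · 7.
50 is a primitive root mod 71 iff 50^(φ(71)/q) ≢ 1 for every prime q | φ(71), i.e. q ∈ {2, 5, 7}.
50^35 ≡ 1 (mod 71)  [q = 2: ≡ 1 ✗]
50^14 ≡ 5 (mod 71)  [q = 5: ≢ 1 ✓]
50^10 ≡ 30 (mod 71)  [q = 7: ≢ 1 ✓]
Since 50^35 ≡ 1, the order of 50 divides 35 < 70, so 50 is not a primitive root.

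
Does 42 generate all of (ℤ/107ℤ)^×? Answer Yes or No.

φ(107) = 107 − 1 = 106 = 2 · 53.
Test 42^(106/q) mod 107 for each prime factor q of 106:
42^53 ≡ 1 (mod 107)  [q = 2: ≡ 1 ✗]
42^2 ≡ 52 (mod 107)  [q = 53: ≢ 1 ✓]
Since 42^53 ≡ 1, the order of 42 divides 53 < 106, so 42 is not a primitive root.

No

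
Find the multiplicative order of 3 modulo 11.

5

Since 3 ∈ (Z/11Z)^×, its order divides φ(11) = 11 − 1 = 10 = 2 · 5.
Divisors of 10: 1, 2, 5, 10.
Compute 3^d (mod 11) for the divisors d until we hit 1:
3^1 ≡ 3
3^2 ≡ 9
3^5 ≡ 1
The smallest such exponent is 5, so the order of 3 is 5.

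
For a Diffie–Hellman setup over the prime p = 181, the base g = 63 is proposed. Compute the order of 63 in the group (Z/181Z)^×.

180

Since 63 ∈ (Z/181Z)^×, its order divides φ(181) = 181 − 1 = 180 = 2^2 · 3^2 · 5.
Divisors of 180: 1, 2, 3, 4, 5, 6, 9, 10, 12, 15, 18, 20, 30, 36, 45, 60, 90, 180.
Test each divisor d:
63^1 ≡ 63 (mod 181)
63^2 ≡ 168 (mod 181)
63^3 ≡ 86 (mod 181)
63^4 ≡ 169 (mod 181)
63^5 ≡ 149 (mod 181)
63^6 ≡ 156 (mod 181)
63^9 ≡ 22 (mod 181)
63^10 ≡ 119 (mod 181)
63^12 ≡ 82 (mod 181)
63^15 ≡ 174 (mod 181)
63^18 ≡ 122 (mod 181)
63^20 ≡ 43 (mod 181)
63^30 ≡ 49 (mod 181)
63^36 ≡ 42 (mod 181)
63^45 ≡ 19 (mod 181)
63^60 ≡ 48 (mod 181)
63^90 ≡ 180 (mod 181)
63^180 ≡ 1 (mod 181) ✓
Hence ord(63) = 180.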